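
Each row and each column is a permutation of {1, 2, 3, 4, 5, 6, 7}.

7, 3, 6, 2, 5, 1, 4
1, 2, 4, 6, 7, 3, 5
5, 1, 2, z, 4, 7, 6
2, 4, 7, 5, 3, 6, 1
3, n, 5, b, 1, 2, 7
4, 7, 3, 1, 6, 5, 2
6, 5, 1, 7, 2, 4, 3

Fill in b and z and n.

b = 4, z = 3, n = 6

Cell (3,4): row 3 already has {1, 2, 4, 5, 6, 7} → 3.
For row 5, column 2: column 2 already has {1, 2, 3, 4, 5, 7}; that leaves 6.
For row 5, column 4: row 5 already has {1, 2, 3, 5, 6, 7}; that leaves 4.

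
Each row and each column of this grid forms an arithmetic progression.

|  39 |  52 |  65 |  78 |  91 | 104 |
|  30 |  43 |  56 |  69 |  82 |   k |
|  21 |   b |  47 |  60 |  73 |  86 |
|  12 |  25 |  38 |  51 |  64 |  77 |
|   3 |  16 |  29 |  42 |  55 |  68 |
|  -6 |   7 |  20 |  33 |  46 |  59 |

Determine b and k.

b = 34, k = 95

Along each row the entries change by 13 per step; down each column they change by -9.
Row 3: from 21 at column 1, stepping by 13 to column 2 gives 34.
Row 2: from 30 at column 1, stepping by 13 to column 6 gives 95.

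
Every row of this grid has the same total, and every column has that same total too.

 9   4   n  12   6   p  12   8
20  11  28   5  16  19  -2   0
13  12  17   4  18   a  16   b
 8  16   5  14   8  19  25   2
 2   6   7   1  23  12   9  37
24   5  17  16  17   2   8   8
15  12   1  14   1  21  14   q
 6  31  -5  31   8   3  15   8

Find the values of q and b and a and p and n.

q = 19, b = 15, a = 2, p = 19, n = 27

Rows 2 and 4 both sum to 97, so that's the common total.
The known cells in row 7 total 78, leaving 97 − 78 = 19 for the blank.
The known cells in column 8 total 82, leaving 97 − 82 = 15 for the blank.
The known cells in column 3 total 70, leaving 97 − 70 = 27 for the blank.
The known cells in row 1 total 78, leaving 97 − 78 = 19 for the blank.
The known cells in row 3 total 95, leaving 97 − 95 = 2 for the blank.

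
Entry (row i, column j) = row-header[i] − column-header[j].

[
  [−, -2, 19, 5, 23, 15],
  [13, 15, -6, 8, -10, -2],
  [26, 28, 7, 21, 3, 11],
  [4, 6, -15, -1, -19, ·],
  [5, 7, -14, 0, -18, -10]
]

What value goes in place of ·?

-11

4 − 15 = -11.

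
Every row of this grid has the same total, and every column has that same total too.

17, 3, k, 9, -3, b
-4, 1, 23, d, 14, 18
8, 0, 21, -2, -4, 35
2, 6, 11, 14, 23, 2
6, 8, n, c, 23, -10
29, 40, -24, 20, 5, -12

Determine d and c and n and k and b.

Rows 3 and 4 both sum to 58, so that's the common total.
The known cells in column 6 total 33, leaving 58 − 33 = 25 for the blank.
The known cells in row 1 total 51, leaving 58 − 51 = 7 for the blank.
The known cells in column 3 total 38, leaving 58 − 38 = 20 for the blank.
The known cells in row 5 total 47, leaving 58 − 47 = 11 for the blank.
The known cells in row 2 total 52, leaving 58 − 52 = 6 for the blank.

d = 6, c = 11, n = 20, k = 7, b = 25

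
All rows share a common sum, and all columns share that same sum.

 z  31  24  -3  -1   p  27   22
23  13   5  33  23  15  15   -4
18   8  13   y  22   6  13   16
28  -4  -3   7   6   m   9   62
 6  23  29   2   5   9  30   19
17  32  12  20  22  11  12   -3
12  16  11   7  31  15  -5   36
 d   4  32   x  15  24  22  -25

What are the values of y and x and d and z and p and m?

Rows 2 and 5 both sum to 123, so that's the common total.
The known cells in row 3 total 96, leaving 123 − 96 = 27 for the blank.
The known cells in column 4 total 93, leaving 123 − 93 = 30 for the blank.
The known cells in row 8 total 102, leaving 123 − 102 = 21 for the blank.
The known cells in column 1 total 125, leaving 123 − 125 = -2 for the blank.
The known cells in row 1 total 98, leaving 123 − 98 = 25 for the blank.
The known cells in row 4 total 105, leaving 123 − 105 = 18 for the blank.

y = 27, x = 30, d = 21, z = -2, p = 25, m = 18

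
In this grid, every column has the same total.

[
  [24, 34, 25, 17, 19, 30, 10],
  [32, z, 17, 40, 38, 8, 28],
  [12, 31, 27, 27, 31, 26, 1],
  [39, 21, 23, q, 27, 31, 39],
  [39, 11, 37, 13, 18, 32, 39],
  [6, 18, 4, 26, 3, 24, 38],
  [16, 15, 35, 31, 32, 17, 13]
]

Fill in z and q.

z = 38, q = 14

The complete columns each total 168.
Column 2 is missing 168 − 130 = 38 (since 34 + 31 + 21 + 11 + 18 + 15 = 130).
Column 4 is missing 168 − 154 = 14 (since 17 + 40 + 27 + 13 + 26 + 31 = 154).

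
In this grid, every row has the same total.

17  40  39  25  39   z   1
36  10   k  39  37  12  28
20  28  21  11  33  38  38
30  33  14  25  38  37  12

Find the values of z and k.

The complete rows each total 189.
Row 1 is missing 189 − 161 = 28 (since 17 + 40 + 39 + 25 + 39 + 1 = 161).
Row 2 is missing 189 − 162 = 27 (since 36 + 10 + 39 + 37 + 12 + 28 = 162).

z = 28, k = 27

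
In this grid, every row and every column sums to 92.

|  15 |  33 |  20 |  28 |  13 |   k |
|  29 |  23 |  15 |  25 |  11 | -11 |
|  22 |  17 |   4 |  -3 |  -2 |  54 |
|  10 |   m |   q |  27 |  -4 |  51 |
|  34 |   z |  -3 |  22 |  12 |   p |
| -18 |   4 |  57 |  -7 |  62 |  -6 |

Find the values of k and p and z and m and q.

The known cells in row 1 total 109, leaving 92 − 109 = -17 for the blank.
The known cells in column 6 total 71, leaving 92 − 71 = 21 for the blank.
The known cells in column 3 total 93, leaving 92 − 93 = -1 for the blank.
The known cells in row 4 total 83, leaving 92 − 83 = 9 for the blank.
The known cells in row 5 total 86, leaving 92 − 86 = 6 for the blank.

k = -17, p = 21, z = 6, m = 9, q = -1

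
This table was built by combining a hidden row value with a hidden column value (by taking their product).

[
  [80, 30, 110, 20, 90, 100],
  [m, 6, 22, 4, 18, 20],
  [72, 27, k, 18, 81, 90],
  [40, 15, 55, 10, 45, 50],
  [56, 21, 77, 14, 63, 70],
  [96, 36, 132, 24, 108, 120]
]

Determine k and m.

k = 99, m = 16

Each row is a constant multiple of every other row — this is a multiplication table with the headers hidden.
Row 3 is 81/90 = 9/10 times row 1, so its entry in column 3 is 110 × 9/10 = 99.
Row 2 is 18/90 = 1/5 times row 1, so its entry in column 1 is 80 × 1/5 = 16.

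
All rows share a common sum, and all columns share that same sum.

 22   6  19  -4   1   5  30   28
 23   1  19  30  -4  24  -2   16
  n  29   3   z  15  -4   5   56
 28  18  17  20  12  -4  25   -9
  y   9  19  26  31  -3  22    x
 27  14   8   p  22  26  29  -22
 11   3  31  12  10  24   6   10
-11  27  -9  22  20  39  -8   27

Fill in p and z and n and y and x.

p = 3, z = -2, n = 5, y = 2, x = 1

Rows 1 and 2 both sum to 107, so that's the common total.
Row 6: 27 + 14 + 8 + 22 + 26 + 29 − 22 = 104, so its missing entry is 107 − 104 = 3.
Column 4: -4 + 30 + 20 + 26 + 3 + 12 + 22 = 109, so its missing entry is 107 − 109 = -2.
Row 3: 29 + 3 − 2 + 15 − 4 + 5 + 56 = 102, so its missing entry is 107 − 102 = 5.
Column 1: 22 + 23 + 5 + 28 + 27 + 11 − 11 = 105, so its missing entry is 107 − 105 = 2.
Row 5: 2 + 9 + 19 + 26 + 31 − 3 + 22 = 106, so its missing entry is 107 − 106 = 1.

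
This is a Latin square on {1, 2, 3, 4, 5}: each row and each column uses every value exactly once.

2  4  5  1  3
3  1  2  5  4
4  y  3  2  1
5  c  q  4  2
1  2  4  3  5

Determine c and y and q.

For row 4, column 3: column 3 already has {2, 3, 4, 5}; that leaves 1.
For row 4, column 2: row 4 already has {1, 2, 4, 5}; that leaves 3.
Cell (3,2): row 3 already has {1, 2, 3, 4} → 5.

c = 3, y = 5, q = 1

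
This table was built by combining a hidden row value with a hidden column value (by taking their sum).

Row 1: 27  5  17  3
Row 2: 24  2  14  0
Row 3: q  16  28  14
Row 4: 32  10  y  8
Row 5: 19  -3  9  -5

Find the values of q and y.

q = 38, y = 22

The difference between any two rows is the same in every column — this is an addition table with the headers hidden.
Row 3 minus row 1 is 16 − 5 = 11, so its entry in column 1 is 27 + 11 = 38.
Row 4 minus row 1 is 10 − 5 = 5, so its entry in column 3 is 17 + 5 = 22.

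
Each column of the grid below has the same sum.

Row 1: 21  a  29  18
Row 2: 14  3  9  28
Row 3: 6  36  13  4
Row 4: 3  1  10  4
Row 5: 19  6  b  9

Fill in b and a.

Columns 1 and 4 both add up to 63, so every column sums to 63.
Column 3: 29 + 9 + 13 + 10 = 61, so the missing entry is 63 − 61 = 2.
Column 2: 3 + 36 + 1 + 6 = 46, so the missing entry is 63 − 46 = 17.

b = 2, a = 17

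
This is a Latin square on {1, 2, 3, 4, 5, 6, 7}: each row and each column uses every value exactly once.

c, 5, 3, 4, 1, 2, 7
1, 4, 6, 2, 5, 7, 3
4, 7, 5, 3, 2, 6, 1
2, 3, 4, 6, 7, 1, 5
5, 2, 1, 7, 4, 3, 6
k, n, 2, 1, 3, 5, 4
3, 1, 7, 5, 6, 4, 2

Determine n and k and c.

At (row 6, col 2): column 2 already has {1, 2, 3, 4, 5, 7}, so the value is 6.
For row 6, column 1: row 6 already has {1, 2, 3, 4, 5, 6}; that leaves 7.
At (row 1, col 1): row 1 already has {1, 2, 3, 4, 5, 7}, so the value is 6.

n = 6, k = 7, c = 6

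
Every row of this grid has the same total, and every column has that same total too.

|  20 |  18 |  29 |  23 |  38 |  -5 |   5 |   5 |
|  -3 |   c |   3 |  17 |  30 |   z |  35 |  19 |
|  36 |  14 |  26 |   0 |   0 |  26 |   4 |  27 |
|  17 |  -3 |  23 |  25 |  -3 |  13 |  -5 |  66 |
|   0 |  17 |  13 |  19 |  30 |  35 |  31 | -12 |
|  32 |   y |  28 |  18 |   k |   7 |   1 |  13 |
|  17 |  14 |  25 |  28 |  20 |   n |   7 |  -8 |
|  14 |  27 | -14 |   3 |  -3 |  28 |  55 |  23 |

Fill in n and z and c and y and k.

n = 30, z = -1, c = 33, y = 13, k = 21

Rows 1 and 3 both sum to 133, so that's the common total.
Row 7 has 17 + 14 + 25 + 28 + 20 + 7 − 8 = 103; the blank must be 133 − 103 = 30.
Column 6 has -5 + 26 + 13 + 35 + 7 + 30 + 28 = 134; the blank must be 133 − 134 = -1.
Row 2 has -3 + 3 + 17 + 30 − 1 + 35 + 19 = 100; the blank must be 133 − 100 = 33.
Column 5 has 38 + 30 + 0 − 3 + 30 + 20 − 3 = 112; the blank must be 133 − 112 = 21.
Row 6 has 32 + 28 + 18 + 21 + 7 + 1 + 13 = 120; the blank must be 133 − 120 = 13.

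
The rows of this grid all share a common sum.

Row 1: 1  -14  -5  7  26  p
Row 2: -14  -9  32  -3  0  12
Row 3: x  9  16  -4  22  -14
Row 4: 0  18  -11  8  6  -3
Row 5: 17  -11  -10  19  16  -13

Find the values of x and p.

x = -11, p = 3

Rows 2 and 4 both add up to 18, so every row sums to 18.
Row 3: 9 + 16 − 4 + 22 − 14 = 29, so the missing entry is 18 − 29 = -11.
Row 1: 1 − 14 − 5 + 7 + 26 = 15, so the missing entry is 18 − 15 = 3.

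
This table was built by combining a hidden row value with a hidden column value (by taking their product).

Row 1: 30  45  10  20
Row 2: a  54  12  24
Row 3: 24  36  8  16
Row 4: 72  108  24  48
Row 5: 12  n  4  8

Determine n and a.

n = 18, a = 36

Each row is a constant multiple of every other row — this is a multiplication table with the headers hidden.
Row 5 is 4/10 = 2/5 times row 1, so its entry in column 2 is 45 × 2/5 = 18.
Row 2 is 12/10 = 6/5 times row 1, so its entry in column 1 is 30 × 6/5 = 36.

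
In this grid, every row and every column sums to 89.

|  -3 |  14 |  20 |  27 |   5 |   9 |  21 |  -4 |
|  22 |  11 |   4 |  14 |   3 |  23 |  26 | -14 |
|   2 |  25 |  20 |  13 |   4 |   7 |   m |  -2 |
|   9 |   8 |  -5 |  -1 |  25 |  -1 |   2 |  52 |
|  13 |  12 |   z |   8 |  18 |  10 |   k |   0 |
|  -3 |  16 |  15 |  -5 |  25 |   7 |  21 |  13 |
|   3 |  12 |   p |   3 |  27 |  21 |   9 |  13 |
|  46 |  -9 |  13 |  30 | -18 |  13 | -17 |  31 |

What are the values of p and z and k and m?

Row 7: 3 + 12 + 3 + 27 + 21 + 9 + 13 = 88, so its missing entry is 89 − 88 = 1.
Row 3: 2 + 25 + 20 + 13 + 4 + 7 − 2 = 69, so its missing entry is 89 − 69 = 20.
Column 7: 21 + 26 + 20 + 2 + 21 + 9 − 17 = 82, so its missing entry is 89 − 82 = 7.
Row 5: 13 + 12 + 8 + 18 + 10 + 7 + 0 = 68, so its missing entry is 89 − 68 = 21.

p = 1, z = 21, k = 7, m = 20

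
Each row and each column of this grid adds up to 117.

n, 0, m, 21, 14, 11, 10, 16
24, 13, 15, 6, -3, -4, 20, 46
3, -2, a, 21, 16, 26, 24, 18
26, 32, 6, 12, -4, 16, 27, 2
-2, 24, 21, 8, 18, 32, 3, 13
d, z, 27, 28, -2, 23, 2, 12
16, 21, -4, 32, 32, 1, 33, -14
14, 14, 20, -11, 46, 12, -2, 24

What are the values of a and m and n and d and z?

Column 2 has 0 + 13 − 2 + 32 + 24 + 21 + 14 = 102; the blank must be 117 − 102 = 15.
Row 6 has 15 + 27 + 28 − 2 + 23 + 2 + 12 = 105; the blank must be 117 − 105 = 12.
Column 1 has 24 + 3 + 26 − 2 + 12 + 16 + 14 = 93; the blank must be 117 − 93 = 24.
Row 1 has 24 + 0 + 21 + 14 + 11 + 10 + 16 = 96; the blank must be 117 − 96 = 21.
Row 3 has 3 − 2 + 21 + 16 + 26 + 24 + 18 = 106; the blank must be 117 − 106 = 11.

a = 11, m = 21, n = 24, d = 12, z = 15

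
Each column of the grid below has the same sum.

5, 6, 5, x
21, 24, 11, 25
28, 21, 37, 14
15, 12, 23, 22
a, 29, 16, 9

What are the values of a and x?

a = 23, x = 22

Column 2 sums to 92 and so does column 3; that's the common total.
In column 1 the known cells total 69, leaving 92 − 69 = 23.
In column 4 the known cells total 70, leaving 92 − 70 = 22.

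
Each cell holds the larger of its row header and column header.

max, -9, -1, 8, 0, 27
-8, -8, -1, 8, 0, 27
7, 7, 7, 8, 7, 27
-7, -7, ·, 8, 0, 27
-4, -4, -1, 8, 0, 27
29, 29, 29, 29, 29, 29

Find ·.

max(-7, -1) = -1.

-1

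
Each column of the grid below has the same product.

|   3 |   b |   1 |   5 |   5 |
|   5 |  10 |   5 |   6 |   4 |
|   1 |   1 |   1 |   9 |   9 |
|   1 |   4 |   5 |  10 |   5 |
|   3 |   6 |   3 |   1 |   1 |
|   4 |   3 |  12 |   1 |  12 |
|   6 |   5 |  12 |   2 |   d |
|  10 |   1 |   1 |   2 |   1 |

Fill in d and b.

Columns 1 and 4 each multiply to 10800, so every column has product 10800.
Column 5: 5×4×9×5×1×12×1 = 10800, so the missing entry is 10800 ÷ 10800 = 1.
Column 2: 10×1×4×6×3×5×1 = 3600, so the missing entry is 10800 ÷ 3600 = 3.

d = 1, b = 3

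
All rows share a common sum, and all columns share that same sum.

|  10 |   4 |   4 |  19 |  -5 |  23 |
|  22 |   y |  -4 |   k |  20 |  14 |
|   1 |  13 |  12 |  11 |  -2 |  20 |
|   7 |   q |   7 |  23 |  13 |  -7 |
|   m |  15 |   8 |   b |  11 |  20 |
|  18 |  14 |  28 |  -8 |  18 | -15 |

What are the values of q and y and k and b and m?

q = 12, y = -3, k = 6, b = 4, m = -3

Rows 1 and 3 both sum to 55, so that's the common total.
The known cells in column 1 total 58, leaving 55 − 58 = -3 for the blank.
The known cells in row 5 total 51, leaving 55 − 51 = 4 for the blank.
The known cells in row 4 total 43, leaving 55 − 43 = 12 for the blank.
The known cells in column 2 total 58, leaving 55 − 58 = -3 for the blank.
The known cells in row 2 total 49, leaving 55 − 49 = 6 for the blank.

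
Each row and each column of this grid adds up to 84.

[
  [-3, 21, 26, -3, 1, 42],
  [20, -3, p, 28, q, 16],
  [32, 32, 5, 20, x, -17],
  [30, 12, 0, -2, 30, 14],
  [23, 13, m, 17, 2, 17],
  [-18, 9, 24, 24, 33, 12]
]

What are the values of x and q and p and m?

The known cells in row 5 total 72, leaving 84 − 72 = 12 for the blank.
The known cells in row 3 total 72, leaving 84 − 72 = 12 for the blank.
The known cells in column 3 total 67, leaving 84 − 67 = 17 for the blank.
The known cells in row 2 total 78, leaving 84 − 78 = 6 for the blank.

x = 12, q = 6, p = 17, m = 12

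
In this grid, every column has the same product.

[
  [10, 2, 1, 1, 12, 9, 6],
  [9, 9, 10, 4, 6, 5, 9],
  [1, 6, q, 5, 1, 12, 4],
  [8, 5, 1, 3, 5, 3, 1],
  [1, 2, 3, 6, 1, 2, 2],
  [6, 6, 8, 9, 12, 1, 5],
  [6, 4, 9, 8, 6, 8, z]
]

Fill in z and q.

z = 12, q = 12

Columns 2 and 5 each multiply to 25920, so every column has product 25920.
Column 7: 6×9×4×1×2×5 = 2160, so the missing entry is 25920 ÷ 2160 = 12.
Column 3: 1×10×1×3×8×9 = 2160, so the missing entry is 25920 ÷ 2160 = 12.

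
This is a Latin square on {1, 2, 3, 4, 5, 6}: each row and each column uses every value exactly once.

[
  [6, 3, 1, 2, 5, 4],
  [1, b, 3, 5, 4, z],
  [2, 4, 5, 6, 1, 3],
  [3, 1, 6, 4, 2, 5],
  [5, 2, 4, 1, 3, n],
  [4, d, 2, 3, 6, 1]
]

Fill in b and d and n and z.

For row 5, column 6: row 5 already has {1, 2, 3, 4, 5}; that leaves 6.
At (row 6, col 2): row 6 already has {1, 2, 3, 4, 6}, so the value is 5.
For row 2, column 2: column 2 already has {1, 2, 3, 4, 5}; that leaves 6.
At (row 2, col 6): row 2 already has {1, 3, 4, 5, 6}, so the value is 2.

b = 6, d = 5, n = 6, z = 2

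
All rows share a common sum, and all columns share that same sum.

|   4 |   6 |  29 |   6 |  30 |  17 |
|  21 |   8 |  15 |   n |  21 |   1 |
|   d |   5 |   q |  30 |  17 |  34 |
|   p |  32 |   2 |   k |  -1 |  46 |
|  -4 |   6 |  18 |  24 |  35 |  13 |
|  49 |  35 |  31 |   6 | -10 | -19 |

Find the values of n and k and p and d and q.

n = 26, k = 0, p = 13, d = 9, q = -3

Rows 1 and 5 both sum to 92, so that's the common total.
Column 3: 29 + 15 + 2 + 18 + 31 = 95, so its missing entry is 92 − 95 = -3.
Row 3: 5 − 3 + 30 + 17 + 34 = 83, so its missing entry is 92 − 83 = 9.
Column 1: 4 + 21 + 9 − 4 + 49 = 79, so its missing entry is 92 − 79 = 13.
Row 4: 13 + 32 + 2 − 1 + 46 = 92, so its missing entry is 92 − 92 = 0.
Row 2: 21 + 8 + 15 + 21 + 1 = 66, so its missing entry is 92 − 66 = 26.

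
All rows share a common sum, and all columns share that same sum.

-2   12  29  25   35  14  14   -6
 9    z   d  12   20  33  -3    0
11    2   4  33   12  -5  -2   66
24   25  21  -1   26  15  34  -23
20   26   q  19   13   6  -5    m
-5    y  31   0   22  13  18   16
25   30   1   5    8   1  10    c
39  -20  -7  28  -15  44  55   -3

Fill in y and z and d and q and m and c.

Rows 1 and 3 both sum to 121, so that's the common total.
Row 6: -5 + 31 + 0 + 22 + 13 + 18 + 16 = 95, so its missing entry is 121 − 95 = 26.
Column 2: 12 + 2 + 25 + 26 + 26 + 30 − 20 = 101, so its missing entry is 121 − 101 = 20.
Row 2: 9 + 20 + 12 + 20 + 33 − 3 + 0 = 91, so its missing entry is 121 − 91 = 30.
Column 3: 29 + 30 + 4 + 21 + 31 + 1 − 7 = 109, so its missing entry is 121 − 109 = 12.
Row 7: 25 + 30 + 1 + 5 + 8 + 1 + 10 = 80, so its missing entry is 121 − 80 = 41.
Row 5: 20 + 26 + 12 + 19 + 13 + 6 − 5 = 91, so its missing entry is 121 − 91 = 30.

y = 26, z = 20, d = 30, q = 12, m = 30, c = 41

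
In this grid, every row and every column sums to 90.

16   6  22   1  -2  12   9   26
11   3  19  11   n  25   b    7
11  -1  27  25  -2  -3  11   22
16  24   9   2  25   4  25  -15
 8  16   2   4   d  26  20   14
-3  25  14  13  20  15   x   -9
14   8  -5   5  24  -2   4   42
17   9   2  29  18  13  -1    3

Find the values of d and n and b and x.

d = 0, n = 7, b = 7, x = 15

Row 5 has 8 + 16 + 2 + 4 + 26 + 20 + 14 = 90; the blank must be 90 − 90 = 0.
Row 6 has -3 + 25 + 14 + 13 + 20 + 15 − 9 = 75; the blank must be 90 − 75 = 15.
Column 7 has 9 + 11 + 25 + 20 + 15 + 4 − 1 = 83; the blank must be 90 − 83 = 7.
Row 2 has 11 + 3 + 19 + 11 + 25 + 7 + 7 = 83; the blank must be 90 − 83 = 7.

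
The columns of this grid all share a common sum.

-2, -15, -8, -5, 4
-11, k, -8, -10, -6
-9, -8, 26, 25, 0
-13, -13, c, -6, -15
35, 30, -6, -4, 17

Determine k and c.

Column 1 sums to 0 and so does column 5; that's the common total.
In column 2 the known cells total -6, leaving 0 − (-6) = 6.
In column 3 the known cells total 4, leaving 0 − 4 = -4.

k = 6, c = -4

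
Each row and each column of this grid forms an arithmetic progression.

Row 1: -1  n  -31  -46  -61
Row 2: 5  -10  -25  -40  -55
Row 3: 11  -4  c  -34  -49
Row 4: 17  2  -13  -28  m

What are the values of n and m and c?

Along each row the entries change by -15 per step; down each column they change by 6.
Row 1: from -1 at column 1, stepping by -15 to column 2 gives -16.
Row 4: from 17 at column 1, stepping by -15 to column 5 gives -43.
Row 3: from 11 at column 1, stepping by -15 to column 3 gives -19.

n = -16, m = -43, c = -19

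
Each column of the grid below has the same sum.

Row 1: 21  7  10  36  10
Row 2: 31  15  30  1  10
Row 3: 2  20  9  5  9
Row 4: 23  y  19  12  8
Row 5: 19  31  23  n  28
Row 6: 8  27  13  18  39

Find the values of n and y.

The complete columns each total 104.
Column 4 is missing 104 − 72 = 32 (since 36 + 1 + 5 + 12 + 18 = 72).
Column 2 is missing 104 − 100 = 4 (since 7 + 15 + 20 + 31 + 27 = 100).

n = 32, y = 4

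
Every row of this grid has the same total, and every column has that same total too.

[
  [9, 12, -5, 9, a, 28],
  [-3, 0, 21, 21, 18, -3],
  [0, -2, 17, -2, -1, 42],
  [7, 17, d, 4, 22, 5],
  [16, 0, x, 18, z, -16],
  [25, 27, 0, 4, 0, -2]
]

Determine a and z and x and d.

a = 1, z = 14, x = 22, d = -1

Rows 2 and 3 both sum to 54, so that's the common total.
The known cells in row 4 total 55, leaving 54 − 55 = -1 for the blank.
The known cells in row 1 total 53, leaving 54 − 53 = 1 for the blank.
The known cells in column 5 total 40, leaving 54 − 40 = 14 for the blank.
The known cells in row 5 total 32, leaving 54 − 32 = 22 for the blank.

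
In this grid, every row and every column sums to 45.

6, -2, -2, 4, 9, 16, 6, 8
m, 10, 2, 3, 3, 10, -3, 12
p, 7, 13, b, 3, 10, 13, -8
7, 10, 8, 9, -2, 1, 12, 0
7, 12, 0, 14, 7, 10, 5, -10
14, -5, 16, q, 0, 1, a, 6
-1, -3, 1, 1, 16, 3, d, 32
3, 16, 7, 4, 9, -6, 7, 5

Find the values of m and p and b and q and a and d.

m = 8, p = 1, b = 6, q = 4, a = 9, d = -4

Row 7 has -1 − 3 + 1 + 1 + 16 + 3 + 32 = 49; the blank must be 45 − 49 = -4.
Column 7 has 6 − 3 + 13 + 12 + 5 − 4 + 7 = 36; the blank must be 45 − 36 = 9.
Row 6 has 14 − 5 + 16 + 0 + 1 + 9 + 6 = 41; the blank must be 45 − 41 = 4.
Column 4 has 4 + 3 + 9 + 14 + 4 + 1 + 4 = 39; the blank must be 45 − 39 = 6.
Row 3 has 7 + 13 + 6 + 3 + 10 + 13 − 8 = 44; the blank must be 45 − 44 = 1.
Row 2 has 10 + 2 + 3 + 3 + 10 − 3 + 12 = 37; the blank must be 45 − 37 = 8.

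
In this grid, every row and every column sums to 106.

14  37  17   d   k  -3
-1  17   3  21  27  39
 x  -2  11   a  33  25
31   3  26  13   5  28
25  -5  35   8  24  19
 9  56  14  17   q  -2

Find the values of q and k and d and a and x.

q = 12, k = 5, d = 36, a = 11, x = 28

The known cells in row 6 total 94, leaving 106 − 94 = 12 for the blank.
The known cells in column 5 total 101, leaving 106 − 101 = 5 for the blank.
The known cells in row 1 total 70, leaving 106 − 70 = 36 for the blank.
The known cells in column 1 total 78, leaving 106 − 78 = 28 for the blank.
The known cells in row 3 total 95, leaving 106 − 95 = 11 for the blank.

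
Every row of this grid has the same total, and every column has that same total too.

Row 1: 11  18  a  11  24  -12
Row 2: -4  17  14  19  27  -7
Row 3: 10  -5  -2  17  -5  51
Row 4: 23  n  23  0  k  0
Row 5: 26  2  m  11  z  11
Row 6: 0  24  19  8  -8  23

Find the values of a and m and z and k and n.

Rows 2 and 3 both sum to 66, so that's the common total.
Column 2: 18 + 17 − 5 + 2 + 24 = 56, so its missing entry is 66 − 56 = 10.
Row 4: 23 + 10 + 23 + 0 + 0 = 56, so its missing entry is 66 − 56 = 10.
Column 5: 24 + 27 − 5 + 10 − 8 = 48, so its missing entry is 66 − 48 = 18.
Row 5: 26 + 2 + 11 + 18 + 11 = 68, so its missing entry is 66 − 68 = -2.
Row 1: 11 + 18 + 11 + 24 − 12 = 52, so its missing entry is 66 − 52 = 14.

a = 14, m = -2, z = 18, k = 10, n = 10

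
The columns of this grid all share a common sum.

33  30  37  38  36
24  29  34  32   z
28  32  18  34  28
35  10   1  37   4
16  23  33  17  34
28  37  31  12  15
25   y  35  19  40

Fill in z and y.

Columns 1 and 4 both add up to 189, so every column sums to 189.
Column 5: 36 + 28 + 4 + 34 + 15 + 40 = 157, so the missing entry is 189 − 157 = 32.
Column 2: 30 + 29 + 32 + 10 + 23 + 37 = 161, so the missing entry is 189 − 161 = 28.

z = 32, y = 28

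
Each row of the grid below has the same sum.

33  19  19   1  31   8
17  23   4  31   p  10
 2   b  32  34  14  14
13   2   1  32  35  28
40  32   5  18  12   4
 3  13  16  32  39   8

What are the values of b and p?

Row 1 sums to 111 and so does row 5; that's the common total.
In row 3 the known cells total 96, leaving 111 − 96 = 15.
In row 2 the known cells total 85, leaving 111 − 85 = 26.

b = 15, p = 26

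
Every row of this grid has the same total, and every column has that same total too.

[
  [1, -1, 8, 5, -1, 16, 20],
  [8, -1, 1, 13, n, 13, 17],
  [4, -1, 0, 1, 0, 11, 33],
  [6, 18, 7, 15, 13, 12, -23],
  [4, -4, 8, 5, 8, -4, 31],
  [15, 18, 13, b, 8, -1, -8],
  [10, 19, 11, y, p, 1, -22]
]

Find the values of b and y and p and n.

Rows 1 and 3 both sum to 48, so that's the common total.
Row 6 has 15 + 18 + 13 + 8 − 1 − 8 = 45; the blank must be 48 − 45 = 3.
Column 4 has 5 + 13 + 1 + 15 + 5 + 3 = 42; the blank must be 48 − 42 = 6.
Row 7 has 10 + 19 + 11 + 6 + 1 − 22 = 25; the blank must be 48 − 25 = 23.
Row 2 has 8 − 1 + 1 + 13 + 13 + 17 = 51; the blank must be 48 − 51 = -3.

b = 3, y = 6, p = 23, n = -3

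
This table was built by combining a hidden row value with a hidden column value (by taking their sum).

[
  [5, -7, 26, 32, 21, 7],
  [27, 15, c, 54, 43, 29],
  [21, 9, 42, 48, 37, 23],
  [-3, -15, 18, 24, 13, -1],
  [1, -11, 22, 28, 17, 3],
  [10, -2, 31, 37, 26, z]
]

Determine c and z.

c = 48, z = 12

The difference between any two rows is the same in every column — this is an addition table with the headers hidden.
Row 2 minus row 1 is 43 − 21 = 22, so its entry in column 3 is 26 + 22 = 48.
Row 6 minus row 1 is 26 − 21 = 5, so its entry in column 6 is 7 + 5 = 12.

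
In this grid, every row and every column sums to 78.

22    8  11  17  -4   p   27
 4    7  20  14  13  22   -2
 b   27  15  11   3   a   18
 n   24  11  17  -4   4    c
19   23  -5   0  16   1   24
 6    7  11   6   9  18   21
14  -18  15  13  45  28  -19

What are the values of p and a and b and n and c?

p = -3, a = 8, b = -4, n = 17, c = 9

The known cells in row 1 total 81, leaving 78 − 81 = -3 for the blank.
The known cells in column 7 total 69, leaving 78 − 69 = 9 for the blank.
The known cells in row 4 total 61, leaving 78 − 61 = 17 for the blank.
The known cells in column 1 total 82, leaving 78 − 82 = -4 for the blank.
The known cells in row 3 total 70, leaving 78 − 70 = 8 for the blank.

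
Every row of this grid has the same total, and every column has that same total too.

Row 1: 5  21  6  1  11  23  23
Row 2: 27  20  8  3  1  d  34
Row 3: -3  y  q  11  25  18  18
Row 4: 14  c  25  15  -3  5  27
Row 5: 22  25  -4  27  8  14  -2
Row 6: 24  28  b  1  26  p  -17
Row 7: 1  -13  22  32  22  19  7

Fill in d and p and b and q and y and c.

d = -3, p = 14, b = 14, q = 19, y = 2, c = 7

Rows 1 and 5 both sum to 90, so that's the common total.
Row 2 has 27 + 20 + 8 + 3 + 1 + 34 = 93; the blank must be 90 − 93 = -3.
Column 6 has 23 − 3 + 18 + 5 + 14 + 19 = 76; the blank must be 90 − 76 = 14.
Row 4 has 14 + 25 + 15 − 3 + 5 + 27 = 83; the blank must be 90 − 83 = 7.
Column 2 has 21 + 20 + 7 + 25 + 28 − 13 = 88; the blank must be 90 − 88 = 2.
Row 3 has -3 + 2 + 11 + 25 + 18 + 18 = 71; the blank must be 90 − 71 = 19.
Row 6 has 24 + 28 + 1 + 26 + 14 − 17 = 76; the blank must be 90 − 76 = 14.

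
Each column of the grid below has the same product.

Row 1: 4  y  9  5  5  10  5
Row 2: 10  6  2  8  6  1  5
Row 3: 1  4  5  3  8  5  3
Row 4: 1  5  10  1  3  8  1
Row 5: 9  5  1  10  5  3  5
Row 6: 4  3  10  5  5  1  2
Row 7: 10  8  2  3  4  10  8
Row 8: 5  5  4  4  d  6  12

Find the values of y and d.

Columns 1 and 4 each multiply to 72000, so every column has product 72000.
Column 2: 6×4×5×5×3×8×5 = 72000, so the missing entry is 72000 ÷ 72000 = 1.
Column 5: 5×6×8×3×5×5×4 = 72000, so the missing entry is 72000 ÷ 72000 = 1.

y = 1, d = 1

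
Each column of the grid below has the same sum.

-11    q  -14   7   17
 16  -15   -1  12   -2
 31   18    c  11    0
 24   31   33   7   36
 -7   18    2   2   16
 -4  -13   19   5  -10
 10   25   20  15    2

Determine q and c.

Columns 4 and 5 both add up to 59, so every column sums to 59.
Column 2: -15 + 18 + 31 + 18 − 13 + 25 = 64, so the missing entry is 59 − 64 = -5.
Column 3: -14 − 1 + 33 + 2 + 19 + 20 = 59, so the missing entry is 59 − 59 = 0.

q = -5, c = 0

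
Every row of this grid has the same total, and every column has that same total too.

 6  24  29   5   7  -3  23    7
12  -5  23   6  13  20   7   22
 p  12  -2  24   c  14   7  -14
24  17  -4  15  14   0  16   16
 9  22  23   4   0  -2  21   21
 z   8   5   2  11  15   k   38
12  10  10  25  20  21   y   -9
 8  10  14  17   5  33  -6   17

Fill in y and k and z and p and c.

y = 9, k = 21, z = -2, p = 29, c = 28

Rows 1 and 2 both sum to 98, so that's the common total.
Column 5: 7 + 13 + 14 + 0 + 11 + 20 + 5 = 70, so its missing entry is 98 − 70 = 28.
Row 3: 12 − 2 + 24 + 28 + 14 + 7 − 14 = 69, so its missing entry is 98 − 69 = 29.
Column 1: 6 + 12 + 29 + 24 + 9 + 12 + 8 = 100, so its missing entry is 98 − 100 = -2.
Row 6: -2 + 8 + 5 + 2 + 11 + 15 + 38 = 77, so its missing entry is 98 − 77 = 21.
Row 7: 12 + 10 + 10 + 25 + 20 + 21 − 9 = 89, so its missing entry is 98 − 89 = 9.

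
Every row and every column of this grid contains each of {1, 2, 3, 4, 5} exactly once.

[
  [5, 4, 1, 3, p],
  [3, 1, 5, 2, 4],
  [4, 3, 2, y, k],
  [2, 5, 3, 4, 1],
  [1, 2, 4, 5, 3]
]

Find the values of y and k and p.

Cell (3,4): column 4 already has {2, 3, 4, 5} → 1.
At (row 3, col 5): row 3 already has {1, 2, 3, 4}, so the value is 5.
For row 1, column 5: row 1 already has {1, 3, 4, 5}; that leaves 2.

y = 1, k = 5, p = 2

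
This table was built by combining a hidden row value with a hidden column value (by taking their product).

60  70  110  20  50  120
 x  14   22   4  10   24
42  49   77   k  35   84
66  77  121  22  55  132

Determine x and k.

x = 12, k = 14

Each row is a constant multiple of every other row — this is a multiplication table with the headers hidden.
Row 2 is 10/50 = 1/5 times row 1, so its entry in column 1 is 60 × 1/5 = 12.
Row 3 is 35/50 = 7/10 times row 1, so its entry in column 4 is 20 × 7/10 = 14.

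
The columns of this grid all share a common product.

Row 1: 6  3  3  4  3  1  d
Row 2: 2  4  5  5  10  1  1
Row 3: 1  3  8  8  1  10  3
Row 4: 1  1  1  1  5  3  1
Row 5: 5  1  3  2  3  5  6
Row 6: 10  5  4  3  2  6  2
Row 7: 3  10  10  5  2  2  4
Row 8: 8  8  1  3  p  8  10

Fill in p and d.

Columns 4 and 6 each multiply to 14400, so every column has product 14400.
Column 5: 3×10×1×5×3×2×2 = 1800, so the missing entry is 14400 ÷ 1800 = 8.
Column 7: 1×3×1×6×2×4×10 = 1440, so the missing entry is 14400 ÷ 1440 = 10.

p = 8, d = 10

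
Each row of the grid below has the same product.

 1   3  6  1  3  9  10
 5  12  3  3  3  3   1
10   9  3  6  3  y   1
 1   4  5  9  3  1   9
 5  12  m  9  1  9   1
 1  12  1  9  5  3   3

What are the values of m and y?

Rows 4 and 6 each multiply to 4860, so every row has product 4860.
Row 5: 5×12×9×1×9×1 = 4860, so the missing entry is 4860 ÷ 4860 = 1.
Row 3: 10×9×3×6×3×1 = 4860, so the missing entry is 4860 ÷ 4860 = 1.

m = 1, y = 1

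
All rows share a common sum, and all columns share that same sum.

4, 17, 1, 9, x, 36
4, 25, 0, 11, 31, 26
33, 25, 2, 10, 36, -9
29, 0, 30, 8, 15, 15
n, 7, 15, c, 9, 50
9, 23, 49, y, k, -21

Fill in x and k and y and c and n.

Rows 2 and 3 both sum to 97, so that's the common total.
Column 1: 4 + 4 + 33 + 29 + 9 = 79, so its missing entry is 97 − 79 = 18.
Row 1: 4 + 17 + 1 + 9 + 36 = 67, so its missing entry is 97 − 67 = 30.
Row 5: 18 + 7 + 15 + 9 + 50 = 99, so its missing entry is 97 − 99 = -2.
Column 5: 30 + 31 + 36 + 15 + 9 = 121, so its missing entry is 97 − 121 = -24.
Row 6: 9 + 23 + 49 − 24 − 21 = 36, so its missing entry is 97 − 36 = 61.

x = 30, k = -24, y = 61, c = -2, n = 18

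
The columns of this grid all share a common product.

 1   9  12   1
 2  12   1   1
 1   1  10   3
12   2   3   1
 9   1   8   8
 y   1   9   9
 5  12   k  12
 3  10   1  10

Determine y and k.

Columns 2 and 4 each multiply to 25920, so every column has product 25920.
Column 1: 1×2×1×12×9×5×3 = 3240, so the missing entry is 25920 ÷ 3240 = 8.
Column 3: 12×1×10×3×8×9×1 = 25920, so the missing entry is 25920 ÷ 25920 = 1.

y = 8, k = 1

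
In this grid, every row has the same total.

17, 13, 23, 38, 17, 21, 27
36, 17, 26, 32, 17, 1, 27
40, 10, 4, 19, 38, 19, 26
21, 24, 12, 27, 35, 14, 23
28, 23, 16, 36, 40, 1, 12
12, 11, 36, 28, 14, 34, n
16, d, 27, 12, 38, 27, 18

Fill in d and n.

d = 18, n = 21

Rows 2 and 5 both add up to 156, so every row sums to 156.
Row 7: 16 + 27 + 12 + 38 + 27 + 18 = 138, so the missing entry is 156 − 138 = 18.
Row 6: 12 + 11 + 36 + 28 + 14 + 34 = 135, so the missing entry is 156 − 135 = 21.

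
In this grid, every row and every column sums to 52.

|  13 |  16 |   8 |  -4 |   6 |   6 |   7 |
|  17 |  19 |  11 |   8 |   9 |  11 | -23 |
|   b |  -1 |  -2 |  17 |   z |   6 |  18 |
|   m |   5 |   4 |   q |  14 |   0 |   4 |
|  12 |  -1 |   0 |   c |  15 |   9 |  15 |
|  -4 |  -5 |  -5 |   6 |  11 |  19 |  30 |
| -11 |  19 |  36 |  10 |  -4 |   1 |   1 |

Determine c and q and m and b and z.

Column 5 has 6 + 9 + 14 + 15 + 11 − 4 = 51; the blank must be 52 − 51 = 1.
Row 5 has 12 − 1 + 0 + 15 + 9 + 15 = 50; the blank must be 52 − 50 = 2.
Row 3 has -1 − 2 + 17 + 1 + 6 + 18 = 39; the blank must be 52 − 39 = 13.
Column 1 has 13 + 17 + 13 + 12 − 4 − 11 = 40; the blank must be 52 − 40 = 12.
Row 4 has 12 + 5 + 4 + 14 + 0 + 4 = 39; the blank must be 52 − 39 = 13.

c = 2, q = 13, m = 12, b = 13, z = 1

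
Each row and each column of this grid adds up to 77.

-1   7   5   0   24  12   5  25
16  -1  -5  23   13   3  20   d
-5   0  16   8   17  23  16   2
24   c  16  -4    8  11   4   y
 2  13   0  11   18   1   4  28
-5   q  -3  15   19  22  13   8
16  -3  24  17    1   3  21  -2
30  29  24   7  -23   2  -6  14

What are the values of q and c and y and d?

q = 8, c = 24, y = -6, d = 8

Row 2: 16 − 1 − 5 + 23 + 13 + 3 + 20 = 69, so its missing entry is 77 − 69 = 8.
Column 8: 25 + 8 + 2 + 28 + 8 − 2 + 14 = 83, so its missing entry is 77 − 83 = -6.
Row 4: 24 + 16 − 4 + 8 + 11 + 4 − 6 = 53, so its missing entry is 77 − 53 = 24.
Row 6: -5 − 3 + 15 + 19 + 22 + 13 + 8 = 69, so its missing entry is 77 − 69 = 8.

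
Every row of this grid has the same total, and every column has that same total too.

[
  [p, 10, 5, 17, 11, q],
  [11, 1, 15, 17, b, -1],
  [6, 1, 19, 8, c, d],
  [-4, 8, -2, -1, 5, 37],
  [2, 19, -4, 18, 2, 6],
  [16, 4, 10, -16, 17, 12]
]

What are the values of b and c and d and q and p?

Rows 4 and 5 both sum to 43, so that's the common total.
Column 1: 11 + 6 − 4 + 2 + 16 = 31, so its missing entry is 43 − 31 = 12.
Row 2: 11 + 1 + 15 + 17 − 1 = 43, so its missing entry is 43 − 43 = 0.
Column 5: 11 + 0 + 5 + 2 + 17 = 35, so its missing entry is 43 − 35 = 8.
Row 1: 12 + 10 + 5 + 17 + 11 = 55, so its missing entry is 43 − 55 = -12.
Row 3: 6 + 1 + 19 + 8 + 8 = 42, so its missing entry is 43 − 42 = 1.

b = 0, c = 8, d = 1, q = -12, p = 12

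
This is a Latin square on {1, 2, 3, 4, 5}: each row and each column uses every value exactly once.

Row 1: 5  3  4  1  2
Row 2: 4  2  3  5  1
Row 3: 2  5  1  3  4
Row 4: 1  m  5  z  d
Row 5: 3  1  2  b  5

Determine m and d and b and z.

At (row 4, col 2): column 2 already has {1, 2, 3, 5}, so the value is 4.
Cell (4,5): column 5 already has {1, 2, 4, 5} → 3.
At (row 4, col 4): row 4 already has {1, 3, 4, 5}, so the value is 2.
Cell (5,4): row 5 already has {1, 2, 3, 5} → 4.

m = 4, d = 3, b = 4, z = 2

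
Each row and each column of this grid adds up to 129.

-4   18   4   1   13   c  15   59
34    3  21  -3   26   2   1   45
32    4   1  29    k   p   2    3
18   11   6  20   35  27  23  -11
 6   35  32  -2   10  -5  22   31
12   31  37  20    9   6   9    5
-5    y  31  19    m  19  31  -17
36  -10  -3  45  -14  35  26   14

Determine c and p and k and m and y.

c = 23, p = 22, k = 36, m = 14, y = 37

Column 2 has 18 + 3 + 4 + 11 + 35 + 31 − 10 = 92; the blank must be 129 − 92 = 37.
Row 7 has -5 + 37 + 31 + 19 + 19 + 31 − 17 = 115; the blank must be 129 − 115 = 14.
Column 5 has 13 + 26 + 35 + 10 + 9 + 14 − 14 = 93; the blank must be 129 − 93 = 36.
Row 1 has -4 + 18 + 4 + 1 + 13 + 15 + 59 = 106; the blank must be 129 − 106 = 23.
Row 3 has 32 + 4 + 1 + 29 + 36 + 2 + 3 = 107; the blank must be 129 − 107 = 22.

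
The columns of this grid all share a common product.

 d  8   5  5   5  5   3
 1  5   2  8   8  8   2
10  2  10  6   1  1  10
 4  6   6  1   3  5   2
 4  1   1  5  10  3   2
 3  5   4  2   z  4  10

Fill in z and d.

z = 2, d = 5

Columns 2 and 4 each multiply to 2400, so every column has product 2400.
Column 5: 5×8×1×3×10 = 1200, so the missing entry is 2400 ÷ 1200 = 2.
Column 1: 1×10×4×4×3 = 480, so the missing entry is 2400 ÷ 480 = 5.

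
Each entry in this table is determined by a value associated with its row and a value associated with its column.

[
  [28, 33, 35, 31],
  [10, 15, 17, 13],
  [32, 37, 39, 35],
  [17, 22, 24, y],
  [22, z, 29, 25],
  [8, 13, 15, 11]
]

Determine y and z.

The difference between any two rows is the same in every column — this is an addition table with the headers hidden.
Row 4 minus row 1 is 17 − 28 = -11, so its entry in column 4 is 31 + (-11) = 20.
Row 5 minus row 1 is 22 − 28 = -6, so its entry in column 2 is 33 + (-6) = 27.

y = 20, z = 27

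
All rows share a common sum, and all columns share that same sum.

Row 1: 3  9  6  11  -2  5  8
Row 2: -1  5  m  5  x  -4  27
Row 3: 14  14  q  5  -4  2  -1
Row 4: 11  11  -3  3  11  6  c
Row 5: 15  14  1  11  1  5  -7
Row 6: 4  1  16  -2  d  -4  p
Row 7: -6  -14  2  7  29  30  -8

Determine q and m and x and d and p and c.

Rows 1 and 5 both sum to 40, so that's the common total.
Row 4: 11 + 11 − 3 + 3 + 11 + 6 = 39, so its missing entry is 40 − 39 = 1.
Column 7: 8 + 27 − 1 + 1 − 7 − 8 = 20, so its missing entry is 40 − 20 = 20.
Row 6: 4 + 1 + 16 − 2 − 4 + 20 = 35, so its missing entry is 40 − 35 = 5.
Column 5: -2 − 4 + 11 + 1 + 5 + 29 = 40, so its missing entry is 40 − 40 = 0.
Row 2: -1 + 5 + 5 + 0 − 4 + 27 = 32, so its missing entry is 40 − 32 = 8.
Row 3: 14 + 14 + 5 − 4 + 2 − 1 = 30, so its missing entry is 40 − 30 = 10.

q = 10, m = 8, x = 0, d = 5, p = 20, c = 1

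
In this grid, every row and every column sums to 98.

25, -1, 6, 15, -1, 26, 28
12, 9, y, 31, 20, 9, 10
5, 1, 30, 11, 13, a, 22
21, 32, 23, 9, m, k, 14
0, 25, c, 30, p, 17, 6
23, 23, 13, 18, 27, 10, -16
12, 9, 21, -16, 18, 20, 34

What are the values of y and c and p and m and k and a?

The known cells in row 2 total 91, leaving 98 − 91 = 7 for the blank.
The known cells in column 3 total 100, leaving 98 − 100 = -2 for the blank.
The known cells in row 5 total 76, leaving 98 − 76 = 22 for the blank.
The known cells in column 5 total 99, leaving 98 − 99 = -1 for the blank.
The known cells in row 3 total 82, leaving 98 − 82 = 16 for the blank.
The known cells in row 4 total 98, leaving 98 − 98 = 0 for the blank.

y = 7, c = -2, p = 22, m = -1, k = 0, a = 16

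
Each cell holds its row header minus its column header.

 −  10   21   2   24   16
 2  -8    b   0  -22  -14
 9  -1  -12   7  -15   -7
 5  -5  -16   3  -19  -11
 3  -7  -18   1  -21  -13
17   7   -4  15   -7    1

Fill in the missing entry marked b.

2 − 21 = -19.

-19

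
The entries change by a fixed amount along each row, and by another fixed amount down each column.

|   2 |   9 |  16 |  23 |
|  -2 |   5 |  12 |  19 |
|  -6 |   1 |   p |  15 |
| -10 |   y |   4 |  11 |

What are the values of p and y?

p = 8, y = -3

Along each row the entries change by 7 per step; down each column they change by -4.
Row 3: from -6 at column 1, stepping by 7 to column 3 gives 8.
Row 4: from -10 at column 1, stepping by 7 to column 2 gives -3.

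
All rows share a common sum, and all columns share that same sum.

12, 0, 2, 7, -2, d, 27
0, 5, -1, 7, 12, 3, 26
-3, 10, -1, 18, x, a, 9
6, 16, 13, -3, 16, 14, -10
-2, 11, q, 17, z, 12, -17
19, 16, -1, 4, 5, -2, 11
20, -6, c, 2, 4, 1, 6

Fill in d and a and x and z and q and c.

Rows 2 and 4 both sum to 52, so that's the common total.
Row 7 has 20 − 6 + 2 + 4 + 1 + 6 = 27; the blank must be 52 − 27 = 25.
Column 3 has 2 − 1 − 1 + 13 − 1 + 25 = 37; the blank must be 52 − 37 = 15.
Row 5 has -2 + 11 + 15 + 17 + 12 − 17 = 36; the blank must be 52 − 36 = 16.
Column 5 has -2 + 12 + 16 + 16 + 5 + 4 = 51; the blank must be 52 − 51 = 1.
Row 1 has 12 + 0 + 2 + 7 − 2 + 27 = 46; the blank must be 52 − 46 = 6.
Row 3 has -3 + 10 − 1 + 18 + 1 + 9 = 34; the blank must be 52 − 34 = 18.

d = 6, a = 18, x = 1, z = 16, q = 15, c = 25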